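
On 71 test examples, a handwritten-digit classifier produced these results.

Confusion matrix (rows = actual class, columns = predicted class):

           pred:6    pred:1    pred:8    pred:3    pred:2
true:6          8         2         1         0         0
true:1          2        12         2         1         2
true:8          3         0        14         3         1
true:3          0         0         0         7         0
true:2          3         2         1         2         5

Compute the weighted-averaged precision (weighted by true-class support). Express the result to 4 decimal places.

Per-class precision (TP/(TP+FP)):
  6: TP=8, FP=2+3+0+3=8 → 8/16 = 0.50000
  1: TP=12, FP=2+0+0+2=4 → 12/16 = 0.75000
  8: TP=14, FP=1+2+0+1=4 → 14/18 = 0.77778
  3: TP=7, FP=0+1+3+2=6 → 7/13 = 0.53846
  2: TP=5, FP=0+2+1+0=3 → 5/8 = 0.62500
Weighted-precision = Σ (supportᵢ/N)·precisionᵢ with N=71: (11/71)·0.50000 + (19/71)·0.75000 + (21/71)·0.77778 + (7/71)·0.53846 + (13/71)·0.62500 = 0.6757

0.6757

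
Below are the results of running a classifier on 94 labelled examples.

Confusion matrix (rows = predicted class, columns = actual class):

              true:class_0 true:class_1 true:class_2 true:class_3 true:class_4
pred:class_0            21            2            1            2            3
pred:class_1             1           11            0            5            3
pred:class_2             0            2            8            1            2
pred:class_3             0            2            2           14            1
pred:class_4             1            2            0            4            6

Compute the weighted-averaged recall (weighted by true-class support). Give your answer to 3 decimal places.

Per-class recall (TP/(TP+FN)):
  class_0: TP=21, FN=1+0+0+1=2 → 21/23 = 0.9130
  class_1: TP=11, FN=2+2+2+2=8 → 11/19 = 0.5789
  class_2: TP=8, FN=1+0+2+0=3 → 8/11 = 0.7273
  class_3: TP=14, FN=2+5+1+4=12 → 14/26 = 0.5385
  class_4: TP=6, FN=3+3+2+1=9 → 6/15 = 0.4000
Weighted-recall = Σ (supportᵢ/N)·recallᵢ with N=94: (23/94)·0.9130 + (19/94)·0.5789 + (11/94)·0.7273 + (26/94)·0.5385 + (15/94)·0.4000 = 0.638

0.638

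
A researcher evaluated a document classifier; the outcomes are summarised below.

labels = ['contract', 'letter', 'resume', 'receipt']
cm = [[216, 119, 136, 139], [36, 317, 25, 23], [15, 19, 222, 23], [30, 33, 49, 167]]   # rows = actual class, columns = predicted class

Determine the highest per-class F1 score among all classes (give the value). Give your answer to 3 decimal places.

0.713

Per-class F1 score (2·TP/(2·TP+FP+FN)):
  contract: TP=216, FP=36+15+30=81, FN=119+136+139=394 → 432/907 = 0.4763
  letter: TP=317, FP=119+19+33=171, FN=36+25+23=84 → 634/889 = 0.7132
  resume: TP=222, FP=136+25+49=210, FN=15+19+23=57 → 444/711 = 0.6245
  receipt: TP=167, FP=139+23+23=185, FN=30+33+49=112 → 334/631 = 0.5293
Highest is class 'letter' with F1 score = 0.713.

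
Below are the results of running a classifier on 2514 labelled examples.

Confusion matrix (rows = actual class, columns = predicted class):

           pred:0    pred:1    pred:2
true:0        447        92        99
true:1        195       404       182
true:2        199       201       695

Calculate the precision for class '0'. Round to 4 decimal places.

precision = TP/(TP+FP).
0: TP=447, FP=195+199=394 → 447/841 = 0.53151

0.5315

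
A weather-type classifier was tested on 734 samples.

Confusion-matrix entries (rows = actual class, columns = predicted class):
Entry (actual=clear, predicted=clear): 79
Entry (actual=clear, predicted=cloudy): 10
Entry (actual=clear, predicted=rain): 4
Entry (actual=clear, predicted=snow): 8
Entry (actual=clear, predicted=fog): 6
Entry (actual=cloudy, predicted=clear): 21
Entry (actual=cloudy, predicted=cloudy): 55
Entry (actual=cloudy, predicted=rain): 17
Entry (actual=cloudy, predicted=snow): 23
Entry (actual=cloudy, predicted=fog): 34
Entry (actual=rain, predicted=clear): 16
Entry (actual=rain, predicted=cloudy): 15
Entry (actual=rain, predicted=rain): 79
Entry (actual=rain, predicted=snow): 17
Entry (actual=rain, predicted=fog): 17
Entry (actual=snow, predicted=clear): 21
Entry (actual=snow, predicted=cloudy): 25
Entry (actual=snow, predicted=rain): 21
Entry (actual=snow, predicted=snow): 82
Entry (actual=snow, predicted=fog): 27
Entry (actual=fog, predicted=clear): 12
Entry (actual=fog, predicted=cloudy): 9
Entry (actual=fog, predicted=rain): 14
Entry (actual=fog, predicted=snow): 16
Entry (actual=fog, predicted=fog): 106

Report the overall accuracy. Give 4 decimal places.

0.5463

Accuracy = trace / total = (79+55+79+82+106=401) / 734 = 401/734 = 0.5463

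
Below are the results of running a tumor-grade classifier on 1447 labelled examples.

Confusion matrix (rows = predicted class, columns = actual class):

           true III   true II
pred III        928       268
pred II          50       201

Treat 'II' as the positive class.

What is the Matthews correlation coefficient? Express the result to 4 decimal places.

MCC = (TP·TN − FP·FN) / √((TP+FP)(TP+FN)(TN+FP)(TN+FN))
Numerator = 201·928 − 50·268 = 173128
Denominator = √(251·469·978·1196) = √137694501672 = 371072.0977
MCC = 173128 / 371072.0977 = 0.4666

0.4666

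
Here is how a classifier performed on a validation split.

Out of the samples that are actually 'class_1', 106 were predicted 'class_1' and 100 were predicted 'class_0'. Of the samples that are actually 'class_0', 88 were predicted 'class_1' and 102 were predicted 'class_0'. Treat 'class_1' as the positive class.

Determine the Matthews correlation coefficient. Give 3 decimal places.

0.051

MCC = (TP·TN − FP·FN) / √((TP+FP)(TP+FN)(TN+FP)(TN+FN))
Numerator = 106·102 − 88·100 = 2012
Denominator = √(194·206·190·202) = √1533818320 = 39163.9926
MCC = 2012 / 39163.9926 = 0.051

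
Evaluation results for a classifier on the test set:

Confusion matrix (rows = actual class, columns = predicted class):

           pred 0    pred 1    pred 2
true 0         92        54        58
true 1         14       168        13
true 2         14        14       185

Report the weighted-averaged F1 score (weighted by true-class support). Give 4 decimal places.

0.7123

Per-class F1 score (2·TP/(2·TP+FP+FN)):
  0: TP=92, FP=14+14=28, FN=54+58=112 → 184/324 = 0.56790
  1: TP=168, FP=54+14=68, FN=14+13=27 → 336/431 = 0.77958
  2: TP=185, FP=58+13=71, FN=14+14=28 → 370/469 = 0.78891
Weighted-F1 score = Σ (supportᵢ/N)·F1 scoreᵢ with N=612: (204/612)·0.56790 + (195/612)·0.77958 + (213/612)·0.78891 = 0.7123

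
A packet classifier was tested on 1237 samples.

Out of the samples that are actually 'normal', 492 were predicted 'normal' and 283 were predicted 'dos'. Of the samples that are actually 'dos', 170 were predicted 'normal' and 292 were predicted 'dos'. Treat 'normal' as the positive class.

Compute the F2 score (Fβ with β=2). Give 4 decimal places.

0.6539

Fβ = (1+β²)·TP / ((1+β²)·TP + β²·FN + FP), with β²=4
= 5·492 / (5·492 + 4·283 + 170) = 0.6539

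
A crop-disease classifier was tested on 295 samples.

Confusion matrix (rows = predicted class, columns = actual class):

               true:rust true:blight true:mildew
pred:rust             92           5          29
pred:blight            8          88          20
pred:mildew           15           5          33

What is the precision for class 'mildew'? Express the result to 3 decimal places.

0.623

One-vs-rest for 'mildew': TP = diagonal; FP = other classes predicted 'mildew'; FN = 'mildew' predicted as other.
precision = TP/(TP+FP).
mildew: TP=33, FP=15+5=20 → 33/53 = 0.6226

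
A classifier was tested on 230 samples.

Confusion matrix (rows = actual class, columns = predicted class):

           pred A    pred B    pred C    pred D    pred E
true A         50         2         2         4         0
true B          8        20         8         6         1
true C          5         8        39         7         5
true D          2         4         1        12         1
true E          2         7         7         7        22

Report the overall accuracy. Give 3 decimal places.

0.622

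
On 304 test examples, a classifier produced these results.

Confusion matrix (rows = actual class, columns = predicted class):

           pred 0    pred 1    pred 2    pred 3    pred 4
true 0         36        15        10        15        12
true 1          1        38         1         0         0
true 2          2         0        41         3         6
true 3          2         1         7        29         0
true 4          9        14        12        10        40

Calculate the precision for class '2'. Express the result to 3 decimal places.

0.577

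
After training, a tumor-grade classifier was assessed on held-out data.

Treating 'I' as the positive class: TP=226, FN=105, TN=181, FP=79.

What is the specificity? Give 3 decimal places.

0.696

Specificity = TN/(TN+FP) = 181/(181+79) = 0.696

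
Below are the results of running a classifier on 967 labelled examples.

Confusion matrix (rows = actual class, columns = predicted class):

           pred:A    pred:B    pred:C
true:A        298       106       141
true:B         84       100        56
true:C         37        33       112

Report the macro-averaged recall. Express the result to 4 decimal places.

Per-class recall (TP/(TP+FN)):
  A: TP=298, FN=106+141=247 → 298/545 = 0.54679
  B: TP=100, FN=84+56=140 → 100/240 = 0.41667
  C: TP=112, FN=37+33=70 → 112/182 = 0.61538
Macro-recall = mean = (0.54679 + 0.41667 + 0.61538) / 3 = 0.5263

0.5263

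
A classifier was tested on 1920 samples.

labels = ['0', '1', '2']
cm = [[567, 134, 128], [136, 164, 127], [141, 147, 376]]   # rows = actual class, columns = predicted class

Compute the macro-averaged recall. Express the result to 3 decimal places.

0.545

Per-class recall (TP/(TP+FN)):
  0: TP=567, FN=134+128=262 → 567/829 = 0.6840
  1: TP=164, FN=136+127=263 → 164/427 = 0.3841
  2: TP=376, FN=141+147=288 → 376/664 = 0.5663
Macro-recall = mean = (0.6840 + 0.3841 + 0.5663) / 3 = 0.545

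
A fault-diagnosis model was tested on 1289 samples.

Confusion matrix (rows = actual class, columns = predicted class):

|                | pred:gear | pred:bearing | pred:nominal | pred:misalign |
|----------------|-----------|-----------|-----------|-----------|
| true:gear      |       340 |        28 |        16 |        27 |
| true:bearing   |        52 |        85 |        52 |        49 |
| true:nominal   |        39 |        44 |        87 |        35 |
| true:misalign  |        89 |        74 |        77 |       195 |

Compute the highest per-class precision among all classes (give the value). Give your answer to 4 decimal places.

0.6538

Per-class precision (TP/(TP+FP)):
  gear: TP=340, FP=52+39+89=180 → 340/520 = 0.65385
  bearing: TP=85, FP=28+44+74=146 → 85/231 = 0.36797
  nominal: TP=87, FP=16+52+77=145 → 87/232 = 0.37500
  misalign: TP=195, FP=27+49+35=111 → 195/306 = 0.63725
Highest is class 'gear' with precision = 0.6538.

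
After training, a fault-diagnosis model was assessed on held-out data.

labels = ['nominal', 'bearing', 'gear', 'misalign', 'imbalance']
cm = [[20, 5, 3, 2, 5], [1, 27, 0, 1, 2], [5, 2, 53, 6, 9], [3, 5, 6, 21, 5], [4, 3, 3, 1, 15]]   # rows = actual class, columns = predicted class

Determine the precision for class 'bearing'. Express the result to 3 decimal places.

0.643

Treat 'bearing' as positive and all other classes as negative.
precision = TP/(TP+FP).
bearing: TP=27, FP=5+2+5+3=15 → 27/42 = 0.6429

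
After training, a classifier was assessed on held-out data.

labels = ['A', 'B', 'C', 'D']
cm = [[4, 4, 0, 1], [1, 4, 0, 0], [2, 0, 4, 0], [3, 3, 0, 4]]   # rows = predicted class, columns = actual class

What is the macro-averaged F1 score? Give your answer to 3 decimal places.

Per-class F1 score (2·TP/(2·TP+FP+FN)):
  A: TP=4, FP=4+0+1=5, FN=1+2+3=6 → 8/19 = 0.4211
  B: TP=4, FP=1+0+0=1, FN=4+0+3=7 → 8/16 = 0.5000
  C: TP=4, FP=2+0+0=2, FN=0+0+0=0 → 8/10 = 0.8000
  D: TP=4, FP=3+3+0=6, FN=1+0+0=1 → 8/15 = 0.5333
Macro-F1 score = mean = (0.4211 + 0.5000 + 0.8000 + 0.5333) / 4 = 0.564

0.564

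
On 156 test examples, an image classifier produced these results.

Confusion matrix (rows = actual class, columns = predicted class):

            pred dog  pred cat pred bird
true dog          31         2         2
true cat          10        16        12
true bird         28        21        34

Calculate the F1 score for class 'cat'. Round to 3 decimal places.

One-vs-rest for 'cat': TP = diagonal; FP = other classes predicted 'cat'; FN = 'cat' predicted as other.
F1 score = 2·TP/(2·TP+FP+FN).
cat: TP=16, FP=2+21=23, FN=10+12=22 → 32/77 = 0.4156

0.416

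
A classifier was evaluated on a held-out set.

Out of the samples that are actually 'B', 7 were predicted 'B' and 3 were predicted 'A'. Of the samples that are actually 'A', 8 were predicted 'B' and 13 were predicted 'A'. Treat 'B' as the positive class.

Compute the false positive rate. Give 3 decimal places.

FPR = FP/(FP+TN) = 8/(8+13) = 0.381

0.381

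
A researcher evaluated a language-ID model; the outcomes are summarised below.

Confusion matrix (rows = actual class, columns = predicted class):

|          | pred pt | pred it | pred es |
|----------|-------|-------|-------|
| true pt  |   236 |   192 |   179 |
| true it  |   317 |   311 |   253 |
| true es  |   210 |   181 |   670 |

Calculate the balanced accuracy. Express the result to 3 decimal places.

Balanced accuracy = mean of per-class recall.
  pt: recall = 236/607 = 0.3888
  it: recall = 311/881 = 0.3530
  es: recall = 670/1061 = 0.6315
Mean = (0.3888 + 0.3530 + 0.6315) / 3 = 0.458

0.458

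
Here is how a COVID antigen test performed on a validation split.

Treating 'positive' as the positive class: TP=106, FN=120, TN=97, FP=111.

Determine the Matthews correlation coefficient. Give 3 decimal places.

-0.065

MCC = (TP·TN − FP·FN) / √((TP+FP)(TP+FN)(TN+FP)(TN+FN))
Numerator = 106·97 − 111·120 = -3038
Denominator = √(217·226·208·217) = √2213559712 = 47048.4826
MCC = -3038 / 47048.4826 = -0.065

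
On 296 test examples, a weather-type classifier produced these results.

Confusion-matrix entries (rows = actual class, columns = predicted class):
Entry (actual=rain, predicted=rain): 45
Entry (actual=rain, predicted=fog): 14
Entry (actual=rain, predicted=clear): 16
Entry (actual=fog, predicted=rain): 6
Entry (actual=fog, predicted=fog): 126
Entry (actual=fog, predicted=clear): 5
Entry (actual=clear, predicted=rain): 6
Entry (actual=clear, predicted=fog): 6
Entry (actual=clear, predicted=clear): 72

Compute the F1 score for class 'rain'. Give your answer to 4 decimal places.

0.6818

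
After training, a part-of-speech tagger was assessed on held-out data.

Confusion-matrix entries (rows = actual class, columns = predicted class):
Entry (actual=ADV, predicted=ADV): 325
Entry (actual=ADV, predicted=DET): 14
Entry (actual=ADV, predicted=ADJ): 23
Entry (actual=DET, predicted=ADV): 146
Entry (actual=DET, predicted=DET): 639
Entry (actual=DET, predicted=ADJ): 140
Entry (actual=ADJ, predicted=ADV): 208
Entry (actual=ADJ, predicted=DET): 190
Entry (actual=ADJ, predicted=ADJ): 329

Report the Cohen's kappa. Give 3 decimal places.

Observed agreement pₒ = trace/N = 1293/2014 = 0.6420
Expected agreement pₑ = Σ (rowᵢ·colᵢ)/N² = (362·679 + 925·843 + 727·492)/2014² = 0.3410
κ = (pₒ − pₑ)/(1 − pₑ) = (0.6420 − 0.3410)/(1 − 0.3410) = 0.457

0.457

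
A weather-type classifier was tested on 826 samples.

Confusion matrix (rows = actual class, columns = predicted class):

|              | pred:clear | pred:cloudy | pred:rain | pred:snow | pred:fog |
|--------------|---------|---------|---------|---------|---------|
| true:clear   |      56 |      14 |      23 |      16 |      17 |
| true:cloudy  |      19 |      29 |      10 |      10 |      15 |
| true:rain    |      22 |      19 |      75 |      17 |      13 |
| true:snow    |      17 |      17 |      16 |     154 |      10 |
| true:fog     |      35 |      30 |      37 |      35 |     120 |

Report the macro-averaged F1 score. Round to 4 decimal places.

0.4888

Per-class F1 score (2·TP/(2·TP+FP+FN)):
  clear: TP=56, FP=19+22+17+35=93, FN=14+23+16+17=70 → 112/275 = 0.40727
  cloudy: TP=29, FP=14+19+17+30=80, FN=19+10+10+15=54 → 58/192 = 0.30208
  rain: TP=75, FP=23+10+16+37=86, FN=22+19+17+13=71 → 150/307 = 0.48860
  snow: TP=154, FP=16+10+17+35=78, FN=17+17+16+10=60 → 308/446 = 0.69058
  fog: TP=120, FP=17+15+13+10=55, FN=35+30+37+35=137 → 240/432 = 0.55556
Macro-F1 score = mean = (0.40727 + 0.30208 + 0.48860 + 0.69058 + 0.55556) / 5 = 0.4888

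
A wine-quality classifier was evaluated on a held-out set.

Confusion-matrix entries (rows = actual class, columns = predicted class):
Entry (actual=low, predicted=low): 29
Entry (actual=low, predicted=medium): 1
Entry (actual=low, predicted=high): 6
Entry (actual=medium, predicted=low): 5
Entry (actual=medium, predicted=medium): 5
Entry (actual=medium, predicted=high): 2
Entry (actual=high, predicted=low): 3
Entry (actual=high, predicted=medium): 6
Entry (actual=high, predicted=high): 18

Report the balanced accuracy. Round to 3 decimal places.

Balanced accuracy = mean of per-class recall.
  low: recall = 29/36 = 0.8056
  medium: recall = 5/12 = 0.4167
  high: recall = 18/27 = 0.6667
Mean = (0.8056 + 0.4167 + 0.6667) / 3 = 0.630

0.630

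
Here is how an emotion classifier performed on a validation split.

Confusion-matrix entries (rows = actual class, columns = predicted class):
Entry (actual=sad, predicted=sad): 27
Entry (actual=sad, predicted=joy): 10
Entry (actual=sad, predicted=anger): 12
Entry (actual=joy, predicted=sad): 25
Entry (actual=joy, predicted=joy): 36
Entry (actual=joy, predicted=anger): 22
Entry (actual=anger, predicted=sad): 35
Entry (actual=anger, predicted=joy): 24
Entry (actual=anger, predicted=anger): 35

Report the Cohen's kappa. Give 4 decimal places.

Observed agreement pₒ = trace/N = 98/226 = 0.43363
Expected agreement pₑ = Σ (rowᵢ·colᵢ)/N² = (49·87 + 83·70 + 94·69)/226² = 0.32420
κ = (pₒ − pₑ)/(1 − pₑ) = (0.43363 − 0.32420)/(1 − 0.32420) = 0.1619

0.1619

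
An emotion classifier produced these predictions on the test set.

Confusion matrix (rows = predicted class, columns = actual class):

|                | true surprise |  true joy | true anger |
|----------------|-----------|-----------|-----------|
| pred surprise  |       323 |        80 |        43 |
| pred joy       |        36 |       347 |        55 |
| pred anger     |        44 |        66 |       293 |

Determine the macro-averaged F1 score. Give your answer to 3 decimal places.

0.748

Per-class F1 score (2·TP/(2·TP+FP+FN)):
  surprise: TP=323, FP=80+43=123, FN=36+44=80 → 646/849 = 0.7609
  joy: TP=347, FP=36+55=91, FN=80+66=146 → 694/931 = 0.7454
  anger: TP=293, FP=44+66=110, FN=43+55=98 → 586/794 = 0.7380
Macro-F1 score = mean = (0.7609 + 0.7454 + 0.7380) / 3 = 0.748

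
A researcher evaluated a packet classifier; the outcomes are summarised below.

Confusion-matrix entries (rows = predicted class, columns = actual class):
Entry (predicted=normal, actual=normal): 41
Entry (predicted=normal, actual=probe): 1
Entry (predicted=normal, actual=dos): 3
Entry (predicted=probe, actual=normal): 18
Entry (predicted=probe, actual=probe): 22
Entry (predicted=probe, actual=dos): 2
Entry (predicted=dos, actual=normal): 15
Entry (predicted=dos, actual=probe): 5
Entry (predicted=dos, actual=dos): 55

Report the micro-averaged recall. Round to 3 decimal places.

Micro-averaging pools counts across classes: ΣTP=118, ΣFP=44, ΣFN=44.
Micro-recall = TP/(TP+FN) on pooled counts = 0.728 (equals overall accuracy in single-label multiclass).

0.728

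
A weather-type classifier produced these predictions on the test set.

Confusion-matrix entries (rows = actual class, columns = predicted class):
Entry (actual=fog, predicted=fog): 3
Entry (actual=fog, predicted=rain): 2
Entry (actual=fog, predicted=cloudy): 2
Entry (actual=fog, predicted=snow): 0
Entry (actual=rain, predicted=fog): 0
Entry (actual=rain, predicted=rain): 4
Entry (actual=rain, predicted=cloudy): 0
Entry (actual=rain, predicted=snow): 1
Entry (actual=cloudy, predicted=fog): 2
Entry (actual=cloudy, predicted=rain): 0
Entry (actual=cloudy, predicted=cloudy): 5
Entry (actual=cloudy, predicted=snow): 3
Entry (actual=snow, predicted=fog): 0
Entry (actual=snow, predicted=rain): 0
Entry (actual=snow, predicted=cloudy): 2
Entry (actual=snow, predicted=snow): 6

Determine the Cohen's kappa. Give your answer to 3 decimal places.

Observed agreement pₒ = trace/N = 18/30 = 0.6000
Expected agreement pₑ = Σ (rowᵢ·colᵢ)/N² = (7·5 + 5·6 + 10·9 + 8·10)/30² = 0.2611
κ = (pₒ − pₑ)/(1 − pₑ) = (0.6000 − 0.2611)/(1 − 0.2611) = 0.459

0.459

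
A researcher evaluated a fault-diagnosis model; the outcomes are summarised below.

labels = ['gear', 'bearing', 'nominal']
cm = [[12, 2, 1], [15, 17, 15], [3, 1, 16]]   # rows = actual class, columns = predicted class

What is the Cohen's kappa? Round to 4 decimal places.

0.3536

Observed agreement pₒ = trace/N = 45/82 = 0.54878
Expected agreement pₑ = Σ (rowᵢ·colᵢ)/N² = (15·30 + 47·20 + 20·32)/82² = 0.30190
κ = (pₒ − pₑ)/(1 − pₑ) = (0.54878 − 0.30190)/(1 − 0.30190) = 0.3536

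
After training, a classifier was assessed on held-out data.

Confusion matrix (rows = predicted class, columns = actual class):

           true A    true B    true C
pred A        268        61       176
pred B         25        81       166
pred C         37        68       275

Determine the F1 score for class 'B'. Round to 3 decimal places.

0.336

Treat 'B' as positive and all other classes as negative.
F1 score = 2·TP/(2·TP+FP+FN).
B: TP=81, FP=25+166=191, FN=61+68=129 → 162/482 = 0.3361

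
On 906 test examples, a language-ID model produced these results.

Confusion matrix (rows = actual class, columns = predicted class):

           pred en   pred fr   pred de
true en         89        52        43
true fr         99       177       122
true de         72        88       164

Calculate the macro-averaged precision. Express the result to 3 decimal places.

Per-class precision (TP/(TP+FP)):
  en: TP=89, FP=99+72=171 → 89/260 = 0.3423
  fr: TP=177, FP=52+88=140 → 177/317 = 0.5584
  de: TP=164, FP=43+122=165 → 164/329 = 0.4985
Macro-precision = mean = (0.3423 + 0.5584 + 0.4985) / 3 = 0.466

0.466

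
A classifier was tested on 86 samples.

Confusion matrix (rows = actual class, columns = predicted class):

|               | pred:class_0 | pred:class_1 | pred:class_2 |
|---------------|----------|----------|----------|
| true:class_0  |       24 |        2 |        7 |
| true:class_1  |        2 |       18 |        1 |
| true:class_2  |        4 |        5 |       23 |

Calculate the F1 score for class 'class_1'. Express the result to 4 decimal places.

0.7826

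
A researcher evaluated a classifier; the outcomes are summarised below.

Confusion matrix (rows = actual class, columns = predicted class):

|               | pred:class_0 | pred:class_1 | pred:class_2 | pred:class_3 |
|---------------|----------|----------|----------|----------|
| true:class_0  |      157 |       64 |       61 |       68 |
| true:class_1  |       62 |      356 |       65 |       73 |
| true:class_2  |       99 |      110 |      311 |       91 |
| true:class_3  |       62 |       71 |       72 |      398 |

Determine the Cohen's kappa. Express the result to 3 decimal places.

Observed agreement pₒ = trace/N = 1222/2120 = 0.5764
Expected agreement pₑ = Σ (rowᵢ·colᵢ)/N² = (350·380 + 556·601 + 611·509 + 603·630)/2120² = 0.2577
κ = (pₒ − pₑ)/(1 − pₑ) = (0.5764 − 0.2577)/(1 − 0.2577) = 0.429

0.429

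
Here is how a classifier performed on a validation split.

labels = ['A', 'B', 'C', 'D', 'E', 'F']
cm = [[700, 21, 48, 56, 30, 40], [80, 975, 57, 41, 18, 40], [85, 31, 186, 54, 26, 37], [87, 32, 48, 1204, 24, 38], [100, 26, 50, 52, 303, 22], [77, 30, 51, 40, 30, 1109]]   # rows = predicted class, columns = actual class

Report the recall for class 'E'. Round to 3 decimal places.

recall = TP/(TP+FN).
E: TP=303, FN=30+18+26+24+30=128 → 303/431 = 0.7030

0.703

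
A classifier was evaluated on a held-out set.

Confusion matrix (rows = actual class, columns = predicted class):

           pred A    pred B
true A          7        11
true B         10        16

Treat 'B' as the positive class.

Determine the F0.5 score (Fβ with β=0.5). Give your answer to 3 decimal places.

0.597

Fβ = (1+β²)·TP / ((1+β²)·TP + β²·FN + FP), with β²=1/4
= 1.25·16 / (1.25·16 + 0.25·10 + 11) = 0.597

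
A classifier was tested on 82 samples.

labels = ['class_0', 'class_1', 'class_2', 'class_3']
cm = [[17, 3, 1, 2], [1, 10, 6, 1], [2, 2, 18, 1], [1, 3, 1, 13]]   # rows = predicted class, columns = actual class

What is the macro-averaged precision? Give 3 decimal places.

0.700

Per-class precision (TP/(TP+FP)):
  class_0: TP=17, FP=3+1+2=6 → 17/23 = 0.7391
  class_1: TP=10, FP=1+6+1=8 → 10/18 = 0.5556
  class_2: TP=18, FP=2+2+1=5 → 18/23 = 0.7826
  class_3: TP=13, FP=1+3+1=5 → 13/18 = 0.7222
Macro-precision = mean = (0.7391 + 0.5556 + 0.7826 + 0.7222) / 4 = 0.700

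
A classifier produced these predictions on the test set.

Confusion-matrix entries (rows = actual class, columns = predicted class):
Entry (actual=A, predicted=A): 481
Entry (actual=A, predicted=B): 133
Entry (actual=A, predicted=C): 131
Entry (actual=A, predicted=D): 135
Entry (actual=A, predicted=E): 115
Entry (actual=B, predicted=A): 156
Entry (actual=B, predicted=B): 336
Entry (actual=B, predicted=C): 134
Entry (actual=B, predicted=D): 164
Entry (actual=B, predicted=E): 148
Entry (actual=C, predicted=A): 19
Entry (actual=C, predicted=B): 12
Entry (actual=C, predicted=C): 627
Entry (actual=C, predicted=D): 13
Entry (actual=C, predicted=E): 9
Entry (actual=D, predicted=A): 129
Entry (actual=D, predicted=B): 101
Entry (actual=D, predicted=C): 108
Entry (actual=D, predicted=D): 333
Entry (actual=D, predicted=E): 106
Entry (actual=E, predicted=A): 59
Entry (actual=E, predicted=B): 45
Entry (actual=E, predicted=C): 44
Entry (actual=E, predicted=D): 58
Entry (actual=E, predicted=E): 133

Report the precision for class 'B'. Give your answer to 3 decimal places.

Treat 'B' as positive and all other classes as negative.
precision = TP/(TP+FP).
B: TP=336, FP=133+12+101+45=291 → 336/627 = 0.5359

0.536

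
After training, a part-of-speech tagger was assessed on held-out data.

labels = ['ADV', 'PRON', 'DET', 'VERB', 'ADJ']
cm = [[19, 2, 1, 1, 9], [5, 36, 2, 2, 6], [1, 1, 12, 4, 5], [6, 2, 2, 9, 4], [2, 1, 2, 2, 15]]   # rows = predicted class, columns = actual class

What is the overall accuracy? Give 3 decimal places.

0.603

Accuracy = trace / total = (19+36+12+9+15=91) / 151 = 91/151 = 0.603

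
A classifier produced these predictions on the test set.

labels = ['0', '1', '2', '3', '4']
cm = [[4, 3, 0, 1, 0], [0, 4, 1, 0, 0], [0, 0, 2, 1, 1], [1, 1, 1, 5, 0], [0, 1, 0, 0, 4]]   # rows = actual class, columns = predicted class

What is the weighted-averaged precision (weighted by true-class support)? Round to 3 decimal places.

Per-class precision (TP/(TP+FP)):
  0: TP=4, FP=0+0+1+0=1 → 4/5 = 0.8000
  1: TP=4, FP=3+0+1+1=5 → 4/9 = 0.4444
  2: TP=2, FP=0+1+1+0=2 → 2/4 = 0.5000
  3: TP=5, FP=1+0+1+0=2 → 5/7 = 0.7143
  4: TP=4, FP=0+0+1+0=1 → 4/5 = 0.8000
Weighted-precision = Σ (supportᵢ/N)·precisionᵢ with N=30: (8/30)·0.8000 + (5/30)·0.4444 + (4/30)·0.5000 + (8/30)·0.7143 + (5/30)·0.8000 = 0.678

0.678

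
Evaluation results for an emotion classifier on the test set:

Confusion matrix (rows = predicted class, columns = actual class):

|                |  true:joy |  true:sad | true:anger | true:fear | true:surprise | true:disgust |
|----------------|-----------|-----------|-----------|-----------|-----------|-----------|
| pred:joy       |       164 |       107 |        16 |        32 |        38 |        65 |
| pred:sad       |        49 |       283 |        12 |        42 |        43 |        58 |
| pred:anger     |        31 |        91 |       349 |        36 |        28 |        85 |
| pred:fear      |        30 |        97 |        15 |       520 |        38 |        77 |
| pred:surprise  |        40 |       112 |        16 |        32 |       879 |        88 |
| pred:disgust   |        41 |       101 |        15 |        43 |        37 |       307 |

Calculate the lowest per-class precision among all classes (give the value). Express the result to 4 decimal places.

Per-class precision (TP/(TP+FP)):
  joy: TP=164, FP=107+16+32+38+65=258 → 164/422 = 0.38863
  sad: TP=283, FP=49+12+42+43+58=204 → 283/487 = 0.58111
  anger: TP=349, FP=31+91+36+28+85=271 → 349/620 = 0.56290
  fear: TP=520, FP=30+97+15+38+77=257 → 520/777 = 0.66924
  surprise: TP=879, FP=40+112+16+32+88=288 → 879/1167 = 0.75321
  disgust: TP=307, FP=41+101+15+43+37=237 → 307/544 = 0.56434
Lowest is class 'joy' with precision = 0.3886.

0.3886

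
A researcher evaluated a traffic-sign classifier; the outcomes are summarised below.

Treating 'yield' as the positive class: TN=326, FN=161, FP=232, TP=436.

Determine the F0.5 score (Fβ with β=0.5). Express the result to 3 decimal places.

0.667

Fβ = (1+β²)·TP / ((1+β²)·TP + β²·FN + FP), with β²=1/4
= 1.25·436 / (1.25·436 + 0.25·161 + 232) = 0.667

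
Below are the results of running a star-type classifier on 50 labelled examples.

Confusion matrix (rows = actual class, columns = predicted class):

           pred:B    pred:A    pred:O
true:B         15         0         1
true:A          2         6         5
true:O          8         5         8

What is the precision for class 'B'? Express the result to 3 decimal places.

0.600

Treat 'B' as positive and all other classes as negative.
precision = TP/(TP+FP).
B: TP=15, FP=2+8=10 → 15/25 = 0.6000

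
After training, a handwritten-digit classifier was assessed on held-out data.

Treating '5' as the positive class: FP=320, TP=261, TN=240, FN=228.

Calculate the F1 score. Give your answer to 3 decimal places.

Precision = TP/(TP+FP) = 261/581 = 0.4492
Recall = TP/(TP+FN) = 261/489 = 0.5337
F1 = 2·TP/(2·TP+FP+FN) = 522/1070 = 0.488

0.488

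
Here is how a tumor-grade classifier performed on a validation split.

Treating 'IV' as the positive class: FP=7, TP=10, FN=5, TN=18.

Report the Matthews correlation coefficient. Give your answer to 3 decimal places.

0.379

MCC = (TP·TN − FP·FN) / √((TP+FP)(TP+FN)(TN+FP)(TN+FN))
Numerator = 10·18 − 7·5 = 145
Denominator = √(17·15·25·23) = √146625 = 382.9164
MCC = 145 / 382.9164 = 0.379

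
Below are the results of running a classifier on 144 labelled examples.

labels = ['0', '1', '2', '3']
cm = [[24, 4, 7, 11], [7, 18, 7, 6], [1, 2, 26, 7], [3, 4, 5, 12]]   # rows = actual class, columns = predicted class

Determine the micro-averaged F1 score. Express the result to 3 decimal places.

0.556

Micro-averaging pools counts across classes: ΣTP=80, ΣFP=64, ΣFN=64.
Micro-F1 score = 2·TP/(2·TP+FP+FN) on pooled counts = 0.556 (equals overall accuracy in single-label multiclass).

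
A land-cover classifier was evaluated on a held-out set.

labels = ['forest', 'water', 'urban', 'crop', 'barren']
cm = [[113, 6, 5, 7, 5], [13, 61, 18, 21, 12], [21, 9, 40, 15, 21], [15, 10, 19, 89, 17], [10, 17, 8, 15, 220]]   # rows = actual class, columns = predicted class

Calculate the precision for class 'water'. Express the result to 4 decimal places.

One-vs-rest for 'water': TP = diagonal; FP = other classes predicted 'water'; FN = 'water' predicted as other.
precision = TP/(TP+FP).
water: TP=61, FP=6+9+10+17=42 → 61/103 = 0.59223

0.5922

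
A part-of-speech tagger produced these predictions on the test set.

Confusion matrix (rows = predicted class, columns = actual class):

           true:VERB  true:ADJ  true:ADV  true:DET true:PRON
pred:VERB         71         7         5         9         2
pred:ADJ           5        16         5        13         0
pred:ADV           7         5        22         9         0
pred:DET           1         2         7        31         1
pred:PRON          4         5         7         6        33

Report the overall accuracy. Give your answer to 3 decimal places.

Accuracy = trace / total = (71+16+22+31+33=173) / 273 = 173/273 = 0.634

0.634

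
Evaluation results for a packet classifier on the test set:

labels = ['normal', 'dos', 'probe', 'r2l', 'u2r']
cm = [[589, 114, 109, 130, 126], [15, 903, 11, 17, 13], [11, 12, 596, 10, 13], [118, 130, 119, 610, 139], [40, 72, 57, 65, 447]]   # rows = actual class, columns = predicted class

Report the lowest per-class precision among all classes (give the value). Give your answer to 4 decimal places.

0.6057

Per-class precision (TP/(TP+FP)):
  normal: TP=589, FP=15+11+118+40=184 → 589/773 = 0.76197
  dos: TP=903, FP=114+12+130+72=328 → 903/1231 = 0.73355
  probe: TP=596, FP=109+11+119+57=296 → 596/892 = 0.66816
  r2l: TP=610, FP=130+17+10+65=222 → 610/832 = 0.73317
  u2r: TP=447, FP=126+13+13+139=291 → 447/738 = 0.60569
Lowest is class 'u2r' with precision = 0.6057.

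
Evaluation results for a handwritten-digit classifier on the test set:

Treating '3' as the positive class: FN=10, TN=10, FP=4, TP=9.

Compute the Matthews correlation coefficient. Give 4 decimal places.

0.1901

MCC = (TP·TN − FP·FN) / √((TP+FP)(TP+FN)(TN+FP)(TN+FN))
Numerator = 9·10 − 4·10 = 50
Denominator = √(13·19·14·20) = √69160 = 262.9829
MCC = 50 / 262.9829 = 0.1901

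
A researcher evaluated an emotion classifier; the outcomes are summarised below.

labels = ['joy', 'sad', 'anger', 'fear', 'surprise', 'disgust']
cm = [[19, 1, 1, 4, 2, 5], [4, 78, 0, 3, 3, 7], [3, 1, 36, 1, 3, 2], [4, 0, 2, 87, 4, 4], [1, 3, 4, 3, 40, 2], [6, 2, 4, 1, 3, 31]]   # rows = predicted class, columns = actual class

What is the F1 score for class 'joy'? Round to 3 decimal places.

0.551

F1 score = 2·TP/(2·TP+FP+FN).
joy: TP=19, FP=1+1+4+2+5=13, FN=4+3+4+1+6=18 → 38/69 = 0.5507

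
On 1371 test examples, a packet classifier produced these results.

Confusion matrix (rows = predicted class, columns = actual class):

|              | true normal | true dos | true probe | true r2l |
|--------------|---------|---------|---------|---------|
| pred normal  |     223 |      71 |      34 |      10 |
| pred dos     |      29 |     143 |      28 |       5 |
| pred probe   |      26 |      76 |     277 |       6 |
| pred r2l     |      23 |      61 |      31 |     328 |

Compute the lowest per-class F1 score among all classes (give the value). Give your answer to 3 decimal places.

0.514

Per-class F1 score (2·TP/(2·TP+FP+FN)):
  normal: TP=223, FP=71+34+10=115, FN=29+26+23=78 → 446/639 = 0.6980
  dos: TP=143, FP=29+28+5=62, FN=71+76+61=208 → 286/556 = 0.5144
  probe: TP=277, FP=26+76+6=108, FN=34+28+31=93 → 554/755 = 0.7338
  r2l: TP=328, FP=23+61+31=115, FN=10+5+6=21 → 656/792 = 0.8283
Lowest is class 'dos' with F1 score = 0.514.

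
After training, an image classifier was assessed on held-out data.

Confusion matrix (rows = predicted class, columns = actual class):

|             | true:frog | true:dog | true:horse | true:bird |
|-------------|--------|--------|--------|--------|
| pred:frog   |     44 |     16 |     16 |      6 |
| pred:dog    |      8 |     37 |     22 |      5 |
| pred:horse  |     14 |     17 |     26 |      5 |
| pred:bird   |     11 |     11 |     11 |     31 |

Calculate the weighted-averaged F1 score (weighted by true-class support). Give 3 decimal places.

Per-class F1 score (2·TP/(2·TP+FP+FN)):
  frog: TP=44, FP=16+16+6=38, FN=8+14+11=33 → 88/159 = 0.5535
  dog: TP=37, FP=8+22+5=35, FN=16+17+11=44 → 74/153 = 0.4837
  horse: TP=26, FP=14+17+5=36, FN=16+22+11=49 → 52/137 = 0.3796
  bird: TP=31, FP=11+11+11=33, FN=6+5+5=16 → 62/111 = 0.5586
Weighted-F1 score = Σ (supportᵢ/N)·F1 scoreᵢ with N=280: (77/280)·0.5535 + (81/280)·0.4837 + (75/280)·0.3796 + (47/280)·0.5586 = 0.488

0.488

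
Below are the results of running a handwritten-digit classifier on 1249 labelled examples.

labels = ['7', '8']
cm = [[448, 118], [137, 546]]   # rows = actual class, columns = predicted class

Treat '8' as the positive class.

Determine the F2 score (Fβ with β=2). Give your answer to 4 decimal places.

0.8039

Fβ = (1+β²)·TP / ((1+β²)·TP + β²·FN + FP), with β²=4
= 5·546 / (5·546 + 4·137 + 118) = 0.8039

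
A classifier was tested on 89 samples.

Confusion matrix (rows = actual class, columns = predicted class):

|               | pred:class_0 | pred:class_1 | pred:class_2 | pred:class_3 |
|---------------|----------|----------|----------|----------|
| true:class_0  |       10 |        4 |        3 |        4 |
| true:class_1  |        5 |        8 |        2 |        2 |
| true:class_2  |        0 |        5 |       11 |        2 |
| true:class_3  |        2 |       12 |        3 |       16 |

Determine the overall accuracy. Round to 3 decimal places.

Accuracy = trace / total = (10+8+11+16=45) / 89 = 45/89 = 0.506

0.506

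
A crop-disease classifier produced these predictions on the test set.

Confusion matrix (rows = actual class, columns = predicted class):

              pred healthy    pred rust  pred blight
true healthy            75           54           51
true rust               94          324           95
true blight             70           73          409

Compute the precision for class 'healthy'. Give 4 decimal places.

0.3138

Treat 'healthy' as positive and all other classes as negative.
precision = TP/(TP+FP).
healthy: TP=75, FP=94+70=164 → 75/239 = 0.31381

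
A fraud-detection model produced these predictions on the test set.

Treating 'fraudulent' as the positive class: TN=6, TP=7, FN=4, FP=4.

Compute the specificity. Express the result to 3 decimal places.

0.600

Specificity = TN/(TN+FP) = 6/(6+4) = 0.600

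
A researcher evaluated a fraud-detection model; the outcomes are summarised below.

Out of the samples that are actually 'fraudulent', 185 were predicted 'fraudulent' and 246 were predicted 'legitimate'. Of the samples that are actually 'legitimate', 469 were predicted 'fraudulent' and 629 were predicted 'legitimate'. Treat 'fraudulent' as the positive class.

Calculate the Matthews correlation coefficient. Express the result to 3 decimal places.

MCC = (TP·TN − FP·FN) / √((TP+FP)(TP+FN)(TN+FP)(TN+FN))
Numerator = 185·629 − 469·246 = 991
Denominator = √(654·431·1098·875) = √270810445500 = 520394.5095
MCC = 991 / 520394.5095 = 0.002

0.002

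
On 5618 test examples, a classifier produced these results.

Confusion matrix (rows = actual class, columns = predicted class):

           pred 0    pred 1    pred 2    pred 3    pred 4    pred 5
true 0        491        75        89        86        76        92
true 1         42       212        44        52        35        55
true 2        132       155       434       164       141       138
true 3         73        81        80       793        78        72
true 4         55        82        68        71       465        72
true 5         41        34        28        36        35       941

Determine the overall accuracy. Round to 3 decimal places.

0.594

Accuracy = trace / total = (491+212+434+793+465+941=3336) / 5618 = 3336/5618 = 0.594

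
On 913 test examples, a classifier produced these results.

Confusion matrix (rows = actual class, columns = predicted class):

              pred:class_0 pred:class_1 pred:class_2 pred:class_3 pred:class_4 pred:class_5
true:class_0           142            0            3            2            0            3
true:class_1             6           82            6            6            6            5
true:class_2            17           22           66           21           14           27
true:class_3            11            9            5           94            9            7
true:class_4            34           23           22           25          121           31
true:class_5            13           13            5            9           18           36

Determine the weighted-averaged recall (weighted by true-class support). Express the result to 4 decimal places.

Per-class recall (TP/(TP+FN)):
  class_0: TP=142, FN=0+3+2+0+3=8 → 142/150 = 0.94667
  class_1: TP=82, FN=6+6+6+6+5=29 → 82/111 = 0.73874
  class_2: TP=66, FN=17+22+21+14+27=101 → 66/167 = 0.39521
  class_3: TP=94, FN=11+9+5+9+7=41 → 94/135 = 0.69630
  class_4: TP=121, FN=34+23+22+25+31=135 → 121/256 = 0.47266
  class_5: TP=36, FN=13+13+5+9+18=58 → 36/94 = 0.38298
Weighted-recall = Σ (supportᵢ/N)·recallᵢ with N=913: (150/913)·0.94667 + (111/913)·0.73874 + (167/913)·0.39521 + (135/913)·0.69630 + (256/913)·0.47266 + (94/913)·0.38298 = 0.5926

0.5926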